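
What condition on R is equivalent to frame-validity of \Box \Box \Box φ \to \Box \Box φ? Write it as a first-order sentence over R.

This is a Sahlqvist (Geach-type) schema ◇^0□^3φ → □^2◇^0φ.
Minimal-valuation argument: fix x; take any y with xR^0y and any z with xR^2z. Set V(φ) to the set of worlds R-reachable from y in exactly 3 steps. Then □^3φ holds at y, so the antecedent holds at x; validity forces ◇^0φ at z, giving a w with zR^0w and yR^3w.
First-order correspondent: \forall x \forall z (x R^2 z \to \exists w (x R^3 w \wedge z = w)).

\forall x \forall z (x R^2 z \to \exists w (x R^3 w \wedge z = w))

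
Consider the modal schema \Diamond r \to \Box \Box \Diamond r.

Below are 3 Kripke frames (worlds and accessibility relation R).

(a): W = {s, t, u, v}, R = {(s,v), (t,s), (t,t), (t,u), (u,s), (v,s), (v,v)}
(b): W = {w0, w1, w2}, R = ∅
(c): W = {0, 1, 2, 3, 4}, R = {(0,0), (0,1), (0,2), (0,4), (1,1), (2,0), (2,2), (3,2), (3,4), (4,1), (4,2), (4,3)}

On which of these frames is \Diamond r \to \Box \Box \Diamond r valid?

This is the axiom for a generalized confluence (Geach) condition; its first-order frame correspondent is \forall x \forall y \forall z ((xRy \wedge x R^2 z) \to \exists w (y = w \wedge zRw)).
(a): fails — tRs, tR²s but no w with s=w and sRw.
(b): ✓.
(c): fails — 0R0, 0R²1 but no w with 0=w and 1Rw.

(b)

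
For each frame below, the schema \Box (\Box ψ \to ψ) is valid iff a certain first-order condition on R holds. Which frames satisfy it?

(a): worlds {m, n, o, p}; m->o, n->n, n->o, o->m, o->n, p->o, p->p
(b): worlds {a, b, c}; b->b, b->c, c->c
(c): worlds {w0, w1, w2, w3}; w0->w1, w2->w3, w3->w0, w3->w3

(b)

Frame correspondent (Sahlqvist): \forall x \forall y (Rxy \to Ryy) — i.e. shift-reflexivity.
(a): fails — Rom but not Rmm.
(b): condition met.
(c): fails — Rw0w1 but not Rw1w1.
Valid on: (b).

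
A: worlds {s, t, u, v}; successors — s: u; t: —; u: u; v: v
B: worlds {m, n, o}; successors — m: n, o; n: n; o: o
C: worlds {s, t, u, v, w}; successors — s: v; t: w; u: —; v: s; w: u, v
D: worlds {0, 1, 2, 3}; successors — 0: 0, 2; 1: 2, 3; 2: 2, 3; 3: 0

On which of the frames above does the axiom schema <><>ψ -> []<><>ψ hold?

This is the axiom for a generalized confluence (Geach) condition; its first-order frame correspondent is forall x forall y forall z ((x R^2 y & xRz) -> exists w (y = w & z R^2 w)).
A: condition met.
B: fails — mR²n, mRo but no w with n=w and oR²w.
C: fails — sR²s, sRv but no w* with s=w* and vR²w*.
D: fails — 1R²3, 1R3 but no w with 3=w and 3R²w.

A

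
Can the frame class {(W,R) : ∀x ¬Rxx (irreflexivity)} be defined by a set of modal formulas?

Not modally definable

Any modally definable frame class is closed under surjective bounded morphisms.
The 2-cycle (worlds s,t with s→t→s) is irreflexive, and the map sending every world to a single reflexive point • is a surjective bounded morphism (forth: every edge maps to (•,•); back: every world has a successor). So any modal formula valid on the 2-cycle is also valid on the reflexive point, which is not irreflexive.
Hence irreflexivity is not modally definable.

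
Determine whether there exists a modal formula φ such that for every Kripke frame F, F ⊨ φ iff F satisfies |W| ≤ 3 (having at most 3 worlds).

If a class were modally definable it would be closed under disjoint unions (Goldblatt–Thomason).
Any modal formula valid on each of 4 disjoint one-world frames is valid on their disjoint union (validity is preserved under disjoint unions). Each one-world frame has |W|=1≤3, but the union has |W|=4.
So no modal formula (or set of formulas) defines exactly the |W|≤3 frames.

Not definable by any modal formula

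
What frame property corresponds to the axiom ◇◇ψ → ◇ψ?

Replacing ψ by ¬ψ and contraposing gives the equivalent schema □ψ → □□ψ.
Suppose □ψ→□□ψ is valid. Take Rxy, Ryz and set V(ψ)={w : Rxw}. Then □ψ at x, so □□ψ at x, so □ψ at y, so ψ at z, i.e. Rxz.
Conversely, any frame satisfying ∀x ∀y ∀z (Rxy ∧ Ryz → Rxz) validates the schema.
So the correspondent is transitivity.

Transitivity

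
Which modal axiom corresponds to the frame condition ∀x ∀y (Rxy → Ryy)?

□(□r → r)

The condition is shift-reflexivity. The T□ schema □(□r → r) defines it.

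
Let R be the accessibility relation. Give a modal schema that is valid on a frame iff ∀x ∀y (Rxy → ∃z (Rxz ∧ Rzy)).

A defining formula is □□p → □p (the C4 axiom).
Suppose □□p→□p is valid. Take Rxy and set V(p)={w : xR²w}. Then □□p at x, so □p at x, so p at y, i.e. ∃z(Rxz∧Rzy).

□□p → □p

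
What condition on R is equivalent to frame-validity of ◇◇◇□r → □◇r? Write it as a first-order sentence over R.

This is a Sahlqvist (Geach-type) schema ◇^3□^1r → □^1◇^1r.
Minimal-valuation argument: fix x; take any y with xR^3y and any z with xR^1z. Set V(r) to the set of worlds R-reachable from y in exactly 1 step. Then □^1r holds at y, so the antecedent holds at x; validity forces ◇^1r at z, giving a w with zR^1w and yR^1w.
First-order correspondent: ∀x ∀y ∀z ((xR³y ∧ xRz) → ∃w (yRw ∧ zRw)).

∀x ∀y ∀z ((xR³y ∧ xRz) → ∃w (yRw ∧ zRw))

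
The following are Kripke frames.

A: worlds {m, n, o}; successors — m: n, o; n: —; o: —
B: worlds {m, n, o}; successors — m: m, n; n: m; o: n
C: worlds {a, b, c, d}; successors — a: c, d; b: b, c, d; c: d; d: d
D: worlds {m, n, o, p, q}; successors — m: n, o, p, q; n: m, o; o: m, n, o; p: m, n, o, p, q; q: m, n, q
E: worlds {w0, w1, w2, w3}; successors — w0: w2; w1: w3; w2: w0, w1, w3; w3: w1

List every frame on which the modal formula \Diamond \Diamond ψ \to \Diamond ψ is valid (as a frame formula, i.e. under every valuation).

A, C

This is the axiom for transitivity; its first-order frame correspondent is \forall x \forall y \forall z (Rxy \wedge Ryz \to Rxz).
A: satisfies the condition.
B: fails — Rnm and Rmn but not Rnn.
C: satisfies the condition.
D: fails — Rom and Rmq but not Roq.
E: fails — Rw3w1 and Rw1w3 but not Rw3w3.
Valid on: A, C.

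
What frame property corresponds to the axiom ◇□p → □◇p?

convergence

Suppose ◇□p→□◇p is valid. Take Rxy, Rxz and set V(p)={w : Ryw}. Then □p at y so ◇□p at x, so □◇p at x, so ◇p at z, giving w with Rzw and Ryw.
Conversely, any frame satisfying ∀x ∀y ∀z (Rxy ∧ Rxz → ∃w (Ryw ∧ Rzw)) validates the schema.
Frame condition: ∀x ∀y ∀z (Rxy ∧ Rxz → ∃w (Ryw ∧ Rzw)).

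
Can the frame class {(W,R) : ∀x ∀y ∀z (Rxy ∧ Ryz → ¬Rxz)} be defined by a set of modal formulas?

Not definable by any modal formula

Any modally definable frame class is closed under surjective bounded morphisms.
The 3-cycle (worlds a,b,c with a→b→c→a) is intransitive. Mapping every world to a single reflexive point • is a surjective bounded morphism; the reflexive point is not intransitive (R••∧R•• but R••).
So no modal formula (or set of formulas) defines exactly the intransitive frames.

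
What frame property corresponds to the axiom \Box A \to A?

Suppose □A→A is valid. At any x set V(A)={w : Rxw}. Then □A holds at x, so A holds at x, i.e. Rxx.
Conversely, any frame satisfying \forall x Rxx validates the schema.
So the correspondent is reflexivity.

Reflexivity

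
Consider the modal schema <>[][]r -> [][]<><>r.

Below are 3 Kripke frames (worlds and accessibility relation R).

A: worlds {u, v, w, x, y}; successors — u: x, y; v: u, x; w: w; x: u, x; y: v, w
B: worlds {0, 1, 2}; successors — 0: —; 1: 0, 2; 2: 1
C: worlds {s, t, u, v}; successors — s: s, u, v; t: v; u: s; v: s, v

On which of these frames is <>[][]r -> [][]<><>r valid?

This is the axiom for a generalized confluence (Geach) condition; its first-order frame correspondent is forall x forall y forall z ((xRy & x R^2 z) -> exists w (y R^2 w & z R^2 w)).
A: fails — uRx, uR²w but no t with xR²t and wR²t.
B: fails — 1R0, 1R²1 but no w with 0R²w and 1R²w.
C: satisfies the condition.

C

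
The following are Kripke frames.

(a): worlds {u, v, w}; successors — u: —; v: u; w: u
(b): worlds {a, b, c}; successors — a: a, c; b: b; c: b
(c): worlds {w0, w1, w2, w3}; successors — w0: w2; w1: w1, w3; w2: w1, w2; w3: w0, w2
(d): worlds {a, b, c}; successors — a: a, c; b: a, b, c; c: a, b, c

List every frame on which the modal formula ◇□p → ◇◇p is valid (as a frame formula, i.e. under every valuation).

The schema corresponds to a generalized confluence (Geach) condition: ∀x ∀y (xRy → ∃w (yRw ∧ xR²w)).
(a): fails — vRu but no t with uRt and vR²t.
(b): ✓.
(c): ✓.
(d): ✓.

(b), (c), (d)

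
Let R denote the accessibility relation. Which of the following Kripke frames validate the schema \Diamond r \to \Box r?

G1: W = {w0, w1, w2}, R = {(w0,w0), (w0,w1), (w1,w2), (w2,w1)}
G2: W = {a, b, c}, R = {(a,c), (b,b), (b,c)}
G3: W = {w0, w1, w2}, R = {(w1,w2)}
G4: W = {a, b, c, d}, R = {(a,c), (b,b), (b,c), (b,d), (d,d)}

This is the axiom for partial functionality; its first-order frame correspondent is \forall x \forall y \forall z (Rxy \wedge Rxz \to y = z).
G1: fails — w0 sees both w0 and w1.
G2: fails — b sees both b and c.
G3: holds.
G4: fails — b sees both b and c.

G3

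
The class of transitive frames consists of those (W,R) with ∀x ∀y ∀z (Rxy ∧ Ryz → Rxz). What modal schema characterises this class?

The condition is transitivity. The 4 schema □p → □□p defines it.
Suppose □p→□□p is valid. Take Rxy, Ryz and set V(p)={w : Rxw}. Then □p at x, so □□p at x, so □p at y, so p at z, i.e. Rxz.

□p → □□p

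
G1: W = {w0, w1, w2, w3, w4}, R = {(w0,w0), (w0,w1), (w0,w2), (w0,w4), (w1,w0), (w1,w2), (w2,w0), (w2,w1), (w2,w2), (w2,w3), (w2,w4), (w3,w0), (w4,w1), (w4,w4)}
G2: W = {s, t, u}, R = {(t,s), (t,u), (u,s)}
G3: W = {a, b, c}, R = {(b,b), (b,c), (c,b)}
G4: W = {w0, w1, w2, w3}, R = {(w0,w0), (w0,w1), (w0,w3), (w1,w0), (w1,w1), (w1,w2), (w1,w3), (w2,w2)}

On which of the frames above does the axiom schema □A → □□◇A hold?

G3

This is the axiom for a generalized confluence (Geach) condition; its first-order frame correspondent is ∀x ∀z (xR²z → ∃w (xRw ∧ zRw)).
G1: fails — w1R²w4 but no w with w1Rw and w4Rw.
G2: fails — tR²s but no w with tRw and sRw.
G3: ✓.
G4: fails — w0R²w2 but no w with w0Rw and w2Rw.
Valid on: G3.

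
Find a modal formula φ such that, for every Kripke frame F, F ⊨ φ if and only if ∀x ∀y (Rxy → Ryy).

□(□r → r)

This is shift-reflexivity; the standard corresponding axiom is T□: □(□r → r).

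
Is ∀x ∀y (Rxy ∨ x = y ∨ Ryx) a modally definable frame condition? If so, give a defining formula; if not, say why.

Not definable by any modal formula

Any modally definable frame class is closed under disjoint unions.
Take 4 disjoint single-world reflexive frames: each is trivially connected, but their disjoint union has 4 worlds with no edge between distinct components, so it is not connected.
So no modal formula (or set of formulas) defines exactly the connected frames.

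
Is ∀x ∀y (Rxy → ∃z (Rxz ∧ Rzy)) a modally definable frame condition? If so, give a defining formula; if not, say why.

Definable; □□r → □r defines it

Yes: it is density, defined by the C4 schema □□r → □r.
Suppose □□r→□r is valid. Take Rxy and set V(r)={w : xR²w}. Then □□r at x, so □r at x, so r at y, i.e. ∃z(Rxz∧Rzy).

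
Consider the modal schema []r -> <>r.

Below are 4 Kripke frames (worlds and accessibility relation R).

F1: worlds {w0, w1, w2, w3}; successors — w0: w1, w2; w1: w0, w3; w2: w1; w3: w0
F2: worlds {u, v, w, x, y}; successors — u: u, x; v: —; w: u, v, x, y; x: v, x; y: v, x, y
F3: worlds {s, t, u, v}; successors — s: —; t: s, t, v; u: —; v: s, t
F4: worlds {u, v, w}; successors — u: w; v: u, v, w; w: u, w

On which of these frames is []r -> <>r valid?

F1, F4

Frame correspondent (Sahlqvist): forall x exists y Rxy — i.e. seriality.
F1: holds.
F2: fails — world v has no successor.
F3: fails — world s has no successor.
F4: holds.
Valid on: F1, F4.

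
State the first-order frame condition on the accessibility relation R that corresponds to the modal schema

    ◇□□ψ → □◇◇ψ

∀x ∀y ∀z ((xRy ∧ xRz) → ∃w (yR²w ∧ zR²w))

This is a Sahlqvist (Geach-type) schema ◇^1□^2ψ → □^1◇^2ψ.
First-order correspondent: ∀x ∀y ∀z ((xRy ∧ xRz) → ∃w (yR²w ∧ zR²w)).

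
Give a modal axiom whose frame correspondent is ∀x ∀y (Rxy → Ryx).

q → □◇q

The condition is symmetry. The B schema q → □◇q defines it.
Suppose q→□◇q is valid. Take Rxy and set V(q)={x}. Then q at x, so □◇q at x, so ◇q at y, so some z with Ryz has q; z=x, i.e. Ryx.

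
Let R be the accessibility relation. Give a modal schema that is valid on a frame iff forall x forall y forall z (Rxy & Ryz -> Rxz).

The condition is transitivity. The 4 schema □r → □□r defines it.
Suppose □r→□□r is valid. Take Rxy, Ryz and set V(r)={w : Rxw}. Then □r at x, so □□r at x, so □r at y, so r at z, i.e. Rxz.

□r → □□r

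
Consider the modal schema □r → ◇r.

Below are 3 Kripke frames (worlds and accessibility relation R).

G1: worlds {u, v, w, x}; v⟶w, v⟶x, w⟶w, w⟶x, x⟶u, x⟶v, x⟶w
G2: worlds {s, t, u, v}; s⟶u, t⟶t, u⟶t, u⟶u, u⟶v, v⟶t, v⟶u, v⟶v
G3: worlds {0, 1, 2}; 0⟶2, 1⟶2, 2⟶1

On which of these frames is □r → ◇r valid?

The schema corresponds to seriality: ∀x ∃y Rxy.
G1: fails — world u has no successor.
G2: ✓.
G3: ✓.
Valid on: G2, G3.

G2, G3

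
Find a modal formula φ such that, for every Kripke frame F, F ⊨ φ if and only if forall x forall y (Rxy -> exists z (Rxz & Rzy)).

The condition is density. The C4 schema □□ψ → □ψ defines it.
Suppose □□ψ→□ψ is valid. Take Rxy and set V(ψ)={w : xR²w}. Then □□ψ at x, so □ψ at x, so ψ at y, i.e. ∃z(Rxz∧Rzy).

□□ψ → □ψ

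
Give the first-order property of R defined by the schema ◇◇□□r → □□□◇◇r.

∀x ∀y ∀z ((xR²y ∧ xR³z) → ∃w (yR²w ∧ zR²w))

This is a Sahlqvist (Geach-type) schema ◇^2□^2r → □^3◇^2r.
Minimal-valuation argument: fix x; take any y with xR^2y and any z with xR^3z. Set V(r) to the set of worlds R-reachable from y in exactly 2 steps. Then □^2r holds at y, so the antecedent holds at x; validity forces ◇^2r at z, giving a w with zR^2w and yR^2w.
First-order correspondent: ∀x ∀y ∀z ((xR²y ∧ xR³z) → ∃w (yR²w ∧ zR²w)).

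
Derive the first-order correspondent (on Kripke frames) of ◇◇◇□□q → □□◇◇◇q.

This is a Sahlqvist (Geach-type) schema ◇^3□^2q → □^2◇^3q.
First-order correspondent: ∀x ∀y ∀z ((xR³y ∧ xR²z) → ∃w (yR²w ∧ zR³w)).

∀x ∀y ∀z ((xR³y ∧ xR²z) → ∃w (yR²w ∧ zR³w))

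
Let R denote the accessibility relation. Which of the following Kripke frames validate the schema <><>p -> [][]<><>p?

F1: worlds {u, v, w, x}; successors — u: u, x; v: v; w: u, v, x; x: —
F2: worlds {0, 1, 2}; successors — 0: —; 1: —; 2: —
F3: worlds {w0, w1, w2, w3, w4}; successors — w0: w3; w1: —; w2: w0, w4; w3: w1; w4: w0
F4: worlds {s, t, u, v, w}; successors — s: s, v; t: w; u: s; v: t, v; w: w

Frame correspondent (Sahlqvist): forall x forall y forall z ((x R^2 y & x R^2 z) -> exists w (y = w & z R^2 w)) — i.e. a generalized confluence (Geach) condition.
F1: fails — uR²u, uR²x but no t with u=t and xR²t.
F2: holds.
F3: fails — w0R²w1, w0R²w1 but no w with w1=w and w1R²w.
F4: fails — sR²s, sR²t but no w* with s=w* and tR²w*.

F2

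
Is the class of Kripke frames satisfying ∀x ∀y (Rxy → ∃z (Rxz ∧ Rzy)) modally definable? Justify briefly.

Yes — defined by □□q → □q

The condition is density. A defining modal formula is □□q → □q.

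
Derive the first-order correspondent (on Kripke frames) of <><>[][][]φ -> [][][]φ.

This is a Sahlqvist (Geach-type) schema ◇^2□^3φ → □^3◇^0φ.
First-order correspondent: forall x forall y forall z ((x R^2 y & x R^3 z) -> exists w (y R^3 w & z = w)).

forall x forall y forall z ((x R^2 y & x R^3 z) -> exists w (y R^3 w & z = w))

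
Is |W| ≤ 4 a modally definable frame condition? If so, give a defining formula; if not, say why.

If a class were modally definable it would be closed under disjoint unions (Goldblatt–Thomason).
Any modal formula valid on each of 5 disjoint one-world frames is valid on their disjoint union (validity is preserved under disjoint unions). Each one-world frame has |W|=1≤4, but the union has |W|=5.
Hence having at most 4 worlds is not modally definable.

Not definable by any modal formula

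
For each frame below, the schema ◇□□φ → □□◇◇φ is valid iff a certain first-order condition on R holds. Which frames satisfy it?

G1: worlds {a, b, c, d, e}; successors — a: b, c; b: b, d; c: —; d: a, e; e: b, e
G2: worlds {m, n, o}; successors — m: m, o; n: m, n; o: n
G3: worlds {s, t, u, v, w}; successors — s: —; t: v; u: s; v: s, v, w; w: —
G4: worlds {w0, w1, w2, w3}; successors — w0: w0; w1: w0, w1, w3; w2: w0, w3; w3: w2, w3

G2, G4

This is the axiom for a generalized confluence (Geach) condition; its first-order frame correspondent is ∀x ∀y ∀z ((xRy ∧ xR²z) → ∃w (yR²w ∧ zR²w)).
G1: fails — aRc, aR²b but no w with cR²w and bR²w.
G2: satisfies the condition.
G3: fails — tRv, tR²s but no w* with vR²w* and sR²w*.
G4: satisfies the condition.
Valid on: G2, G4.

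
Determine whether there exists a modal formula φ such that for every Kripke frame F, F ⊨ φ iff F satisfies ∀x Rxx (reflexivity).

Yes — defined by □r → r

Yes: it is reflexivity, defined by the T schema □r → r.
Suppose □r→r is valid. At any x set V(r)={w : Rxw}. Then □r holds at x, so r holds at x, i.e. Rxx.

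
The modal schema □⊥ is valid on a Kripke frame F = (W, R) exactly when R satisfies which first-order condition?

emptiness of R

This is the Ver axiom.
Its frame correspondent is emptiness of R — ∀x ∀y ¬Rxy.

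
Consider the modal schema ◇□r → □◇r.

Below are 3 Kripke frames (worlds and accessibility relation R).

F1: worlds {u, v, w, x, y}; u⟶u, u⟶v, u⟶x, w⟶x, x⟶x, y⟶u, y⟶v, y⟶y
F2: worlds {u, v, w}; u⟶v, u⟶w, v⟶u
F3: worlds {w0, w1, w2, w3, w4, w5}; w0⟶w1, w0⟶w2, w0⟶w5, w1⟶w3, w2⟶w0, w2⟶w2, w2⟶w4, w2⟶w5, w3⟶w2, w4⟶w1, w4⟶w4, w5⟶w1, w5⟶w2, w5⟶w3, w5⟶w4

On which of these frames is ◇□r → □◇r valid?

none

This is the axiom for convergence; its first-order frame correspondent is ∀x ∀y ∀z (Rxy ∧ Rxz → ∃w (Ryw ∧ Rzw)).
F1: fails — Ruv and Ruv but v and v have no common successor.
F2: fails — Ruv and Ruw but v and w have no common successor.
F3: fails — Rw0w1 and Rw0w2 but w1 and w2 have no common successor.
Valid on no frame.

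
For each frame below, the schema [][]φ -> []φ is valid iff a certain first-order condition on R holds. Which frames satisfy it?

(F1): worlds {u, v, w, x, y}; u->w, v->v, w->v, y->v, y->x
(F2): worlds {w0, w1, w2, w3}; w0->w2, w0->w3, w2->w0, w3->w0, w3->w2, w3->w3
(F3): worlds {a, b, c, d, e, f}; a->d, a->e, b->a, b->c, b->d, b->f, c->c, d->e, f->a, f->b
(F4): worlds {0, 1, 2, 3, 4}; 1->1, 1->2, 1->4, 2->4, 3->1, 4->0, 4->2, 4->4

(F4)

Frame correspondent (Sahlqvist): forall x forall y (Rxy -> exists z (Rxz & Rzy)) — i.e. density.
(F1): fails — Ryx but no z with Ryz and Rzx.
(F2): fails — Rw2w0 but no z with Rw2z and Rzw0.
(F3): fails — Rbf but no z with Rbz and Rzf.
(F4): condition met.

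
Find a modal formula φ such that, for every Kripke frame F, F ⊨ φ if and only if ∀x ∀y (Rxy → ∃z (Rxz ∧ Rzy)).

The condition is density. The C4 schema □□r → □r defines it.
Suppose □□r→□r is valid. Take Rxy and set V(r)={w : xR²w}. Then □□r at x, so □r at x, so r at y, i.e. ∃z(Rxz∧Rzy).

□□r → □r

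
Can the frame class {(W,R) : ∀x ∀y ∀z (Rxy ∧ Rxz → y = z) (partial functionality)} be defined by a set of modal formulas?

This is a Sahlqvist condition; the CD axiom ◇r → □r defines it.
Suppose ◇r→□r is valid. Take Rxy, Rxz and set V(r)={y}. Then ◇r at x, so □r at x, so r at z, i.e. z=y.

Definable; ◇r → □r defines it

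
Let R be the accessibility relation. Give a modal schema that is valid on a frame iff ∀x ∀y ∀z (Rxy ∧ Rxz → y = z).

◇s → □s

This is partial functionality; the standard corresponding axiom is CD: ◇s → □s.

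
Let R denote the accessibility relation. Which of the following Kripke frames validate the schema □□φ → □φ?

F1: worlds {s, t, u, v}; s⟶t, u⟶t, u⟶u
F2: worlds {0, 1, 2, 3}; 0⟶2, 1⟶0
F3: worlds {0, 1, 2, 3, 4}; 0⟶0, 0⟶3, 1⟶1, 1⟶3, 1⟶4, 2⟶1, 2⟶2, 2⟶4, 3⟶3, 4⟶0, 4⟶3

This is the axiom for density; its first-order frame correspondent is ∀x ∀y (Rxy → ∃z (Rxz ∧ Rzy)).
F1: fails — Rst but no z with Rsz and Rzt.
F2: fails — R10 but no z with R1z and Rz0.
F3: holds.
Valid on: F3.

F3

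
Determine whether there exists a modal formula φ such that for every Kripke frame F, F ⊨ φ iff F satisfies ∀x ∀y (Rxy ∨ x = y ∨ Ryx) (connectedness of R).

Modal frame validity is preserved under disjoint unions.
Take 3 disjoint single-world reflexive frames: each is trivially connected, but their disjoint union has 3 worlds with no edge between distinct components, so it is not connected.
Hence connectedness of R is not modally definable.

No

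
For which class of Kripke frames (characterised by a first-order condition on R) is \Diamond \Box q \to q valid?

This schema is equivalent to the B axiom q → □◇q.
It corresponds to symmetry: \forall x \forall y (Rxy \to Ryx).

symmetry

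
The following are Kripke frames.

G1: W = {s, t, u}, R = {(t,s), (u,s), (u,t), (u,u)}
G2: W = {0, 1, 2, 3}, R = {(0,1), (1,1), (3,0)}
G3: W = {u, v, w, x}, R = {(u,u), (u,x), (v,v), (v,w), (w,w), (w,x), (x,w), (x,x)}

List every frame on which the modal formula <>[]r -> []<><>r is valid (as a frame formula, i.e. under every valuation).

Frame correspondent (Sahlqvist): forall x forall y forall z ((xRy & xRz) -> exists w (yRw & z R^2 w)) — i.e. a generalized confluence (Geach) condition.
G1: fails — tRs, tRs but no w with sRw and sR²w.
G2: ✓.
G3: ✓.
Valid on: G2, G3.

G2, G3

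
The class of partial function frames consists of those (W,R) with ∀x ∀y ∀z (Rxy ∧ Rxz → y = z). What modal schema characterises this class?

◇s → □s

The condition is partial functionality. The CD schema ◇s → □s defines it.
Suppose ◇s→□s is valid. Take Rxy, Rxz and set V(s)={y}. Then ◇s at x, so □s at x, so s at z, i.e. z=y.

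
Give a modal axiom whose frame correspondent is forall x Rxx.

A defining formula is □s → s (the T axiom).
Suppose □s→s is valid. At any x set V(s)={w : Rxw}. Then □s holds at x, so s holds at x, i.e. Rxx.

□s → s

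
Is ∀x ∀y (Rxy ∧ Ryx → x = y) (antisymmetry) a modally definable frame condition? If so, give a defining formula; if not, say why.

No

Modal frame validity is preserved under surjective bounded morphisms.
The 4-cycle (worlds a,b,c,d with a→b→c→d→a) is antisymmetric. Sending even-indexed worlds to • and odd-indexed worlds to ∘ is a surjective bounded morphism onto the two-world frame with •↔∘, which is not antisymmetric.
So no modal formula (or set of formulas) defines exactly the antisymmetric frames.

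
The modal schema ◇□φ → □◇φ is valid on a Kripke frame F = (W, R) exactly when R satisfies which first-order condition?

Suppose ◇□φ→□◇φ is valid. Take Rxy, Rxz and set V(φ)={w : Ryw}. Then □φ at y so ◇□φ at x, so □◇φ at x, so ◇φ at z, giving w with Rzw and Ryw.

Convergence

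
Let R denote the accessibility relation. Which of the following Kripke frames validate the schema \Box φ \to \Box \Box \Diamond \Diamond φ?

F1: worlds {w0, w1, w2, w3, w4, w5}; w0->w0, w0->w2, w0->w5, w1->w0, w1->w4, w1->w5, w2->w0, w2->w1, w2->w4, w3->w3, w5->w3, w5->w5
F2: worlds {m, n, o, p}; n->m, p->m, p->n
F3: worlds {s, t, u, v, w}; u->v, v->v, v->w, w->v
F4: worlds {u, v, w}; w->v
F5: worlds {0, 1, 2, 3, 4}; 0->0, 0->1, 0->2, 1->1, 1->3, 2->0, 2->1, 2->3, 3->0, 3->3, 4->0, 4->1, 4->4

F3, F4, F5

This is the axiom for a generalized confluence (Geach) condition; its first-order frame correspondent is \forall x \forall z (x R^2 z \to \exists w (xRw \wedge z R^2 w)).
F1: fails — w0R²w3 but no w with w0Rw and w3R²w.
F2: fails — pR²m but no w with pRw and mR²w.
F3: ✓.
F4: ✓.
F5: ✓.
Valid on: F3, F4, F5.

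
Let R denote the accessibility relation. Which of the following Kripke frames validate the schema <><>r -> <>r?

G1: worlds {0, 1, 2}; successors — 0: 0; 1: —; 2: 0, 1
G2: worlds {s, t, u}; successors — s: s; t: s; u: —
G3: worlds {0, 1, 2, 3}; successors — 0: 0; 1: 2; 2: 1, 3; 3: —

G1, G2

The schema corresponds to transitivity: forall x forall y forall z (Rxy & Ryz -> Rxz).
G1: satisfies the condition.
G2: satisfies the condition.
G3: fails — R12 and R23 but not R13.
Valid on: G1, G2.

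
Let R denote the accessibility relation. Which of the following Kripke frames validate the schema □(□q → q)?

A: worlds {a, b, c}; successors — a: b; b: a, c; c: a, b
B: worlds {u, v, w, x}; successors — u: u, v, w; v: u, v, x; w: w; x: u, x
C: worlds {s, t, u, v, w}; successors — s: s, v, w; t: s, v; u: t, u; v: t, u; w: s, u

This is the axiom for shift-reflexivity; its first-order frame correspondent is ∀x ∀y (Rxy → Ryy).
A: fails — Rbc but not Rcc.
B: ✓.
C: fails — Rtv but not Rvv.
Valid on: B.

B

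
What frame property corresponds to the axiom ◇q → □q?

partial functionality

Suppose ◇q→□q is valid. Take Rxy, Rxz and set V(q)={y}. Then ◇q at x, so □q at x, so q at z, i.e. z=y.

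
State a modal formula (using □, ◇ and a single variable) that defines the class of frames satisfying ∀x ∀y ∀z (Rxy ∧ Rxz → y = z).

The condition is partial functionality. The CD schema ◇r → □r defines it.
Suppose ◇r→□r is valid. Take Rxy, Rxz and set V(r)={y}. Then ◇r at x, so □r at x, so r at z, i.e. z=y.

◇r → □r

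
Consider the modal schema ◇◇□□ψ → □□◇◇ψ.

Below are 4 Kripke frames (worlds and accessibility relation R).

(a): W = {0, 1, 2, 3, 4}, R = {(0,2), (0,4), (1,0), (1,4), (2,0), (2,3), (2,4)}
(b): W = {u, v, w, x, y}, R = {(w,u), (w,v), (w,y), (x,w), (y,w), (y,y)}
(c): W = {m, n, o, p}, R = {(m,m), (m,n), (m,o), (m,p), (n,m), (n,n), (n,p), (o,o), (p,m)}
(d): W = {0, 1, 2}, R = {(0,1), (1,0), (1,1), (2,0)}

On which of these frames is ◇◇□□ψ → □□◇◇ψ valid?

(c), (d)

This is the axiom for a generalized confluence (Geach) condition; its first-order frame correspondent is ∀x ∀y ∀z ((xR²y ∧ xR²z) → ∃w (yR²w ∧ zR²w)).
(a): fails — 0R²0, 0R²3 but no w with 0R²w and 3R²w.
(b): fails — xR²u, xR²u but no t with uR²t and uR²t.
(c): holds.
(d): holds.
Valid on: (c), (d).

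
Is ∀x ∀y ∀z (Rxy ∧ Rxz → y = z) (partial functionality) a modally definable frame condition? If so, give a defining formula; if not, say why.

Yes, by ◇q → □q

The condition is partial functionality. A defining modal formula is ◇q → □q.
Suppose ◇q→□q is valid. Take Rxy, Rxz and set V(q)={y}. Then ◇q at x, so □q at x, so q at z, i.e. z=y.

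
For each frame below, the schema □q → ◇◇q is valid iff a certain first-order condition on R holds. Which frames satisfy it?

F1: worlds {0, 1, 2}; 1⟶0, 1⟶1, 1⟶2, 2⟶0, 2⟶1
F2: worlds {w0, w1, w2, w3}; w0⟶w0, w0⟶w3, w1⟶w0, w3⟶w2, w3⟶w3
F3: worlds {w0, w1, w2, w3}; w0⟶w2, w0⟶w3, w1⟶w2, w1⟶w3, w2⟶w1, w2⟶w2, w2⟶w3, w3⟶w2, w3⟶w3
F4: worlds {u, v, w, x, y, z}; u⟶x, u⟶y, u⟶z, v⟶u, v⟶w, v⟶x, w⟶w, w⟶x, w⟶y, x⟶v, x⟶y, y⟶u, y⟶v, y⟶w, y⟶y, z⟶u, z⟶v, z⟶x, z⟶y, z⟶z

Frame correspondent (Sahlqvist): ∀x ∃w (xRw ∧ xR²w) — i.e. a generalized confluence (Geach) condition.
F1: fails — at 0 but no w with 0Rw and 0R²w.
F2: fails — at w2 but no w with w2Rw and w2R²w.
F3: condition met.
F4: condition met.
Valid on: F3, F4.

F3, F4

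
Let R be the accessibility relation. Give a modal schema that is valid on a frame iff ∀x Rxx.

A defining formula is □q → q (the T axiom).
Suppose □q→q is valid. At any x set V(q)={w : Rxw}. Then □q holds at x, so q holds at x, i.e. Rxx.

□q → q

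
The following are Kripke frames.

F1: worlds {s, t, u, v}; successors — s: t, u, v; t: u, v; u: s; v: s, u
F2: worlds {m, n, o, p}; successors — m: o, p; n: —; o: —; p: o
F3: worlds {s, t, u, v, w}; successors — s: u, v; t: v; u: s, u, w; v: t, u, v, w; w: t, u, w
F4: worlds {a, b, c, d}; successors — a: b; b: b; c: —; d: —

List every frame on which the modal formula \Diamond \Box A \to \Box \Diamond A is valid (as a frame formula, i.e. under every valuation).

F4

This is the axiom for convergence; its first-order frame correspondent is \forall x \forall y \forall z (Rxy \wedge Rxz \to \exists w (Ryw \wedge Rzw)).
F1: fails — Rsu and Rst but u and t have no common successor.
F2: fails — Rmo and Rmo but o and o have no common successor.
F3: fails — Rvt and Rvu but t and u have no common successor.
F4: satisfies the condition.
Valid on: F4.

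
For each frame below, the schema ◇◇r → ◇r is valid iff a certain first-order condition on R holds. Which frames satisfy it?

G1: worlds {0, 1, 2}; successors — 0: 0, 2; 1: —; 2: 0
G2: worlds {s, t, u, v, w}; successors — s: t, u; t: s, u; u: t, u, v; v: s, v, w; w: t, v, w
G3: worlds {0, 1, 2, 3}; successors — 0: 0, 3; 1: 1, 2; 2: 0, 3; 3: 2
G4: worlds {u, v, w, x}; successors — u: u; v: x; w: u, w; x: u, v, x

none

Frame correspondent (Sahlqvist): ∀x ∀y (xR²y → ∃w (y = w ∧ xRw)) — i.e. a generalized confluence (Geach) condition.
G1: fails — 2R²2 but no w with 2=w and 2Rw.
G2: fails — sR²s but no w* with s=w* and sRw*.
G3: fails — 0R²2 but no w with 2=w and 0Rw.
G4: fails — vR²u but no t with u=t and vRt.
Valid on no frame.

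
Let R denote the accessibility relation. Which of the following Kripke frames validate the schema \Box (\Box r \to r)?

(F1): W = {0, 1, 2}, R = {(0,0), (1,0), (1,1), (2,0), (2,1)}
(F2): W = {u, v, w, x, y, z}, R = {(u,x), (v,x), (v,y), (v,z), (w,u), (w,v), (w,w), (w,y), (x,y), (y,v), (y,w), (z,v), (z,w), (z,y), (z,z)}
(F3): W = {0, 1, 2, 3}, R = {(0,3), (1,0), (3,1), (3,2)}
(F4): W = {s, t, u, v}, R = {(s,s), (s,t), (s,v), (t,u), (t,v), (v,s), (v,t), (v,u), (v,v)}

(F1)

The schema corresponds to shift-reflexivity: \forall x \forall y (Rxy \to Ryy).
(F1): condition met.
(F2): fails — Rwu but not Ruu.
(F3): fails — R10 but not R00.
(F4): fails — Rvt but not Rtt.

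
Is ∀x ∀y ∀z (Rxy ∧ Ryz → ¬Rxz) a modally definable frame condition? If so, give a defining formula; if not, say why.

No — not modally definable

Any modally definable frame class is closed under surjective bounded morphisms.
The 3-cycle (worlds w0,w1,w2 with w0→w1→w2→w0) is intransitive. Mapping every world to a single reflexive point • is a surjective bounded morphism; the reflexive point is not intransitive (R••∧R•• but R••).
So no modal formula (or set of formulas) defines exactly the intransitive frames.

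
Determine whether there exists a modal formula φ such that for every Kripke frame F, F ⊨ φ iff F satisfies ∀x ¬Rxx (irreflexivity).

Not modally definable

If a class were modally definable it would be closed under surjective bounded morphisms (Goldblatt–Thomason).
The 2-cycle (worlds a,b with a→b→a) is irreflexive, and the map sending every world to a single reflexive point • is a surjective bounded morphism (forth: every edge maps to (•,•); back: every world has a successor). So any modal formula valid on the 2-cycle is also valid on the reflexive point, which is not irreflexive.
So no modal formula (or set of formulas) defines exactly the irreflexive frames.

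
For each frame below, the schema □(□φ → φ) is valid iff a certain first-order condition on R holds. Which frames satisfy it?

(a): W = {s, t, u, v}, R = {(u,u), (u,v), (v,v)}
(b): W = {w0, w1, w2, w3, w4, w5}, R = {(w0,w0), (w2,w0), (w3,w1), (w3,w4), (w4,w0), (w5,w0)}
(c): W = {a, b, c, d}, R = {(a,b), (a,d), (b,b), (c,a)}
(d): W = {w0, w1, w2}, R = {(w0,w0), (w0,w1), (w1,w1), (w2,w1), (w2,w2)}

(a), (d)

Frame correspondent (Sahlqvist): ∀x ∀y (Rxy → Ryy) — i.e. shift-reflexivity.
(a): satisfies the condition.
(b): fails — Rw3w1 but not Rw1w1.
(c): fails — Rca but not Raa.
(d): satisfies the condition.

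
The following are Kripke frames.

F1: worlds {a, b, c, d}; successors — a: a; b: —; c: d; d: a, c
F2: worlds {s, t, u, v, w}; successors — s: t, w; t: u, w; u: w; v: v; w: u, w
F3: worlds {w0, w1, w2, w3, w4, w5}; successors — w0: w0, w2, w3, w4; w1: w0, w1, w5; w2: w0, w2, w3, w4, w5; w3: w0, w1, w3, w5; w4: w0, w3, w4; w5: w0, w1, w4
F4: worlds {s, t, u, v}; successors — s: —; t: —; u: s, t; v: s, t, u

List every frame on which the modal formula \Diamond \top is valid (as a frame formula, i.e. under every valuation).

F2, F3

Frame correspondent (Sahlqvist): \forall x \exists y Rxy — i.e. seriality.
F1: fails — world b has no successor.
F2: holds.
F3: holds.
F4: fails — world s has no successor.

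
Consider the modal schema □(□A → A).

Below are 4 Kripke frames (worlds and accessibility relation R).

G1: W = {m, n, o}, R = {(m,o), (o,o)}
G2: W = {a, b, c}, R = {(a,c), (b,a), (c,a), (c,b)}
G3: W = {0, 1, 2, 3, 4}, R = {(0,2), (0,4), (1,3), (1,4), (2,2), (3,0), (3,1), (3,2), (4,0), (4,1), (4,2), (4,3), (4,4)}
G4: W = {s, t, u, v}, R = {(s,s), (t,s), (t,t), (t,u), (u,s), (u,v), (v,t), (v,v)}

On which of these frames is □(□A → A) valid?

G1

The schema corresponds to shift-reflexivity: ∀x ∀y (Rxy → Ryy).
G1: satisfies the condition.
G2: fails — Rac but not Rcc.
G3: fails — R31 but not R11.
G4: fails — Rtu but not Ruu.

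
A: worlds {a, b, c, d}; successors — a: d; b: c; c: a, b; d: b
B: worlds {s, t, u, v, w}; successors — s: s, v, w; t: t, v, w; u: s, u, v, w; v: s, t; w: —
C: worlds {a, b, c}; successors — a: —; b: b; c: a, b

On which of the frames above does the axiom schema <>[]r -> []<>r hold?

The schema corresponds to convergence: forall x forall y forall z (Rxy & Rxz -> exists w (Ryw & Rzw)).
A: fails — Rcb and Rca but b and a have no common successor.
B: fails — Rsv and Rsw but v and w have no common successor.
C: fails — Rca and Rca but a and a have no common successor.

none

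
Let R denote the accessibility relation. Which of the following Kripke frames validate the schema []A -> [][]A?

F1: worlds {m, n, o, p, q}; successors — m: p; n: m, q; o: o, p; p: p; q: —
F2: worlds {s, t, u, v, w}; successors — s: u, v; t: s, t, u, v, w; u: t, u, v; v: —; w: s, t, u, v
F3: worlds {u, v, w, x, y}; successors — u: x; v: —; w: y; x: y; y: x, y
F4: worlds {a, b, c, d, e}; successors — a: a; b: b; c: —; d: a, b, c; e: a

This is the axiom for transitivity; its first-order frame correspondent is forall x forall y forall z (Rxy & Ryz -> Rxz).
F1: fails — Rnm and Rmp but not Rnp.
F2: fails — Rwt and Rtw but not Rww.
F3: fails — Rux and Rxy but not Ruy.
F4: satisfies the condition.

F4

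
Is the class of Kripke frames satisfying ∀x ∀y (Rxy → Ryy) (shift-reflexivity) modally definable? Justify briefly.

This is a Sahlqvist condition; the T□ axiom □(□q → q) defines it.
Suppose □(□q→q) is valid. Take Rxy and set V(q)={w : Ryw}. Then at y, □q holds; since □(□q→q) at x, □q→q at y, so q at y, i.e. Ryy.

Yes, by □(□q → q)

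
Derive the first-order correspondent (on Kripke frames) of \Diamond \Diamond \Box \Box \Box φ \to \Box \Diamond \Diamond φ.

This is a Sahlqvist (Geach-type) schema ◇^2□^3φ → □^1◇^2φ.
Minimal-valuation argument: fix x; take any y with xR^2y and any z with xR^1z. Set V(φ) to the set of worlds R-reachable from y in exactly 3 steps. Then □^3φ holds at y, so the antecedent holds at x; validity forces ◇^2φ at z, giving a w with zR^2w and yR^3w.
First-order correspondent: \forall x \forall y \forall z ((x R^2 y \wedge xRz) \to \exists w (y R^3 w \wedge z R^2 w)).

\forall x \forall y \forall z ((x R^2 y \wedge xRz) \to \exists w (y R^3 w \wedge z R^2 w))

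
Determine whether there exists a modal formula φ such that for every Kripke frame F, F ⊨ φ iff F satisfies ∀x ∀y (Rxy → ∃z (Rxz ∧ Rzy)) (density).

Yes, by □□q → □q

This is a Sahlqvist condition; the C4 axiom □□q → □q defines it.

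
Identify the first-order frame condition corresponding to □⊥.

emptiness of R: ∀x ∀y ¬Rxy

□⊥ is valid iff no world has any successor (otherwise □⊥ fails at any world with one).
Conversely, any frame satisfying ∀x ∀y ¬Rxy validates the schema.
Frame condition: ∀x ∀y ¬Rxy.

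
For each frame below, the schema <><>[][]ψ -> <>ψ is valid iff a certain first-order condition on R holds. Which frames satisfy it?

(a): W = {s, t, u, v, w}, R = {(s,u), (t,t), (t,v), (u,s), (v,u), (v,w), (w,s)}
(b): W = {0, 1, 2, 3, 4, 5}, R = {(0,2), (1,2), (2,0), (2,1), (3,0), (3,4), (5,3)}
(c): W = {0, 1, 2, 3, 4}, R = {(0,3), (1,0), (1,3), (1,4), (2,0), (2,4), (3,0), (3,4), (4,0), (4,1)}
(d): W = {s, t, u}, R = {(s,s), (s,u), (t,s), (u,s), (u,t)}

(d)

Frame correspondent (Sahlqvist): forall x forall y (x R^2 y -> exists w (y R^2 w & xRw)) — i.e. a generalized confluence (Geach) condition.
(a): fails — sR²s but no w* with sR²w* and sRw*.
(b): fails — 0R²0 but no w with 0R²w and 0Rw.
(c): fails — 0R²0 but no w with 0R²w and 0Rw.
(d): ✓.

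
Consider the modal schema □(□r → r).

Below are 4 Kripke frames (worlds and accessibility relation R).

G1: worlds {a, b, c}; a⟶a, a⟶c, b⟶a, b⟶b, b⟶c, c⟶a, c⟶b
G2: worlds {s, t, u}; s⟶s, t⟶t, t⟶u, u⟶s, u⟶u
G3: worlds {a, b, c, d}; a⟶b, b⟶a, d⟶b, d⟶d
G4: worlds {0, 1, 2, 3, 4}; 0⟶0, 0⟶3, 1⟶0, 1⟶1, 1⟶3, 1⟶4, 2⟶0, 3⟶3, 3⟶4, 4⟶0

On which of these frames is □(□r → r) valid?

G2

Frame correspondent (Sahlqvist): ∀x ∀y (Rxy → Ryy) — i.e. shift-reflexivity.
G1: fails — Rbc but not Rcc.
G2: satisfies the condition.
G3: fails — Rdb but not Rbb.
G4: fails — R34 but not R44.
Valid on: G2.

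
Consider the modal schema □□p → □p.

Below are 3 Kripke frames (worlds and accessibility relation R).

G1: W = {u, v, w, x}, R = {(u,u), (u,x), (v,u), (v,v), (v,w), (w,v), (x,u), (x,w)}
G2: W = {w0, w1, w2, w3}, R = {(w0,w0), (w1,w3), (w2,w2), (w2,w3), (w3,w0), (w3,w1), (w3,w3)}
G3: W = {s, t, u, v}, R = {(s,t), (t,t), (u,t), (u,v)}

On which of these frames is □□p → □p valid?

G2

Frame correspondent (Sahlqvist): ∀x ∀y (Rxy → ∃z (Rxz ∧ Rzy)) — i.e. density.
G1: fails — Rxw but no z with Rxz and Rzw.
G2: condition met.
G3: fails — Ruv but no z with Ruz and Rzv.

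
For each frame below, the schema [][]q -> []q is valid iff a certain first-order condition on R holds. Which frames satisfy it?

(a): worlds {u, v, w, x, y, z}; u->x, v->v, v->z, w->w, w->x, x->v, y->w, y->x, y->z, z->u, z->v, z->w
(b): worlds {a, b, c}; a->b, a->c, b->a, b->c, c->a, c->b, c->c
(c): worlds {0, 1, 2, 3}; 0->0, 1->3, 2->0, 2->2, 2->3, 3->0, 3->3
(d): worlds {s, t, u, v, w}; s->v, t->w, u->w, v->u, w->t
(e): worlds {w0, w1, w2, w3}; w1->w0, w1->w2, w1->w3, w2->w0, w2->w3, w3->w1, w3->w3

(b), (c)

This is the axiom for density; its first-order frame correspondent is forall x forall y (Rxy -> exists z (Rxz & Rzy)).
(a): fails — Rux but no t with Rut and Rtx.
(b): holds.
(c): holds.
(d): fails — Rwt but no z with Rwz and Rzt.
(e): fails — Rw1w2 but no z with Rw1z and Rzw2.
Valid on: (b), (c).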